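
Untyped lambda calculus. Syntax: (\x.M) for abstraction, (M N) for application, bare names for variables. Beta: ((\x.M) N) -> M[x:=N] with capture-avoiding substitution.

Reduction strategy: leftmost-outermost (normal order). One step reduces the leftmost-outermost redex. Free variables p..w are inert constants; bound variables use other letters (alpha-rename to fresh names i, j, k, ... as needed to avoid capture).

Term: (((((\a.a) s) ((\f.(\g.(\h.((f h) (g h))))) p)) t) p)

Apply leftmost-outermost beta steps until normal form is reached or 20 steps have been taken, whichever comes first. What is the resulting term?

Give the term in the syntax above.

Answer: (((s (\g.(\h.((p h) (g h))))) t) p)

Derivation:
Step 0: (((((\a.a) s) ((\f.(\g.(\h.((f h) (g h))))) p)) t) p)
Step 1: (((s ((\f.(\g.(\h.((f h) (g h))))) p)) t) p)
Step 2: (((s (\g.(\h.((p h) (g h))))) t) p)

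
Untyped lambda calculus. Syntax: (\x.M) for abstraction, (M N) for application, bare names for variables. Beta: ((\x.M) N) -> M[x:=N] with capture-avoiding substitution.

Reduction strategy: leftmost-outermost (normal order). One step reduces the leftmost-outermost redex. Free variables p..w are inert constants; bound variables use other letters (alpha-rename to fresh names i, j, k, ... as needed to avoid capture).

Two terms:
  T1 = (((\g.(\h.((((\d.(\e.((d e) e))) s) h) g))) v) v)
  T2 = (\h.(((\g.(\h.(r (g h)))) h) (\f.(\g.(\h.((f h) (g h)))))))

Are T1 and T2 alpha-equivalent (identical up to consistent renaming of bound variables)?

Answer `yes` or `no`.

Answer: no

Derivation:
Term 1: (((\g.(\h.((((\d.(\e.((d e) e))) s) h) g))) v) v)
Term 2: (\h.(((\g.(\h.(r (g h)))) h) (\f.(\g.(\h.((f h) (g h)))))))
Alpha-equivalence: compare structure up to binder renaming.
Result: False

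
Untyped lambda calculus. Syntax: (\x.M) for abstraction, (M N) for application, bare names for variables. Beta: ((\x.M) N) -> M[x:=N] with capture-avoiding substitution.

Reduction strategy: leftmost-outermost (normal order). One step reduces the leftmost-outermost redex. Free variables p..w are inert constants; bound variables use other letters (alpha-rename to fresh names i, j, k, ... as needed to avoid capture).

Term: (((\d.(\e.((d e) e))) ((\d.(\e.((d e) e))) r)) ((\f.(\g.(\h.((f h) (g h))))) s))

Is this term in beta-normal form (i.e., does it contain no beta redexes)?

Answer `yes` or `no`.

Answer: no

Derivation:
Term: (((\d.(\e.((d e) e))) ((\d.(\e.((d e) e))) r)) ((\f.(\g.(\h.((f h) (g h))))) s))
Found 3 beta redex(es).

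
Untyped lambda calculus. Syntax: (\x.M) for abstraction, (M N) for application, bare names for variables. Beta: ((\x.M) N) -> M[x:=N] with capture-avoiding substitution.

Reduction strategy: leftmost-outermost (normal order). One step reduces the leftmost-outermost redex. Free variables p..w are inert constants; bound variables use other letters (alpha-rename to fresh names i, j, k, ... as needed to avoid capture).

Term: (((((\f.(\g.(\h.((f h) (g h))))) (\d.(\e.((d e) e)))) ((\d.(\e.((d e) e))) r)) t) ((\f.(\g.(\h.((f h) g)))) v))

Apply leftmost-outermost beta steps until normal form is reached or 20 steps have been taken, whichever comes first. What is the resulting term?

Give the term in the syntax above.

Step 0: (((((\f.(\g.(\h.((f h) (g h))))) (\d.(\e.((d e) e)))) ((\d.(\e.((d e) e))) r)) t) ((\f.(\g.(\h.((f h) g)))) v))
Step 1: ((((\g.(\h.(((\d.(\e.((d e) e))) h) (g h)))) ((\d.(\e.((d e) e))) r)) t) ((\f.(\g.(\h.((f h) g)))) v))
Step 2: (((\h.(((\d.(\e.((d e) e))) h) (((\d.(\e.((d e) e))) r) h))) t) ((\f.(\g.(\h.((f h) g)))) v))
Step 3: ((((\d.(\e.((d e) e))) t) (((\d.(\e.((d e) e))) r) t)) ((\f.(\g.(\h.((f h) g)))) v))
Step 4: (((\e.((t e) e)) (((\d.(\e.((d e) e))) r) t)) ((\f.(\g.(\h.((f h) g)))) v))
Step 5: (((t (((\d.(\e.((d e) e))) r) t)) (((\d.(\e.((d e) e))) r) t)) ((\f.(\g.(\h.((f h) g)))) v))
Step 6: (((t ((\e.((r e) e)) t)) (((\d.(\e.((d e) e))) r) t)) ((\f.(\g.(\h.((f h) g)))) v))
Step 7: (((t ((r t) t)) (((\d.(\e.((d e) e))) r) t)) ((\f.(\g.(\h.((f h) g)))) v))
Step 8: (((t ((r t) t)) ((\e.((r e) e)) t)) ((\f.(\g.(\h.((f h) g)))) v))
Step 9: (((t ((r t) t)) ((r t) t)) ((\f.(\g.(\h.((f h) g)))) v))
Step 10: (((t ((r t) t)) ((r t) t)) (\g.(\h.((v h) g))))

Answer: (((t ((r t) t)) ((r t) t)) (\g.(\h.((v h) g))))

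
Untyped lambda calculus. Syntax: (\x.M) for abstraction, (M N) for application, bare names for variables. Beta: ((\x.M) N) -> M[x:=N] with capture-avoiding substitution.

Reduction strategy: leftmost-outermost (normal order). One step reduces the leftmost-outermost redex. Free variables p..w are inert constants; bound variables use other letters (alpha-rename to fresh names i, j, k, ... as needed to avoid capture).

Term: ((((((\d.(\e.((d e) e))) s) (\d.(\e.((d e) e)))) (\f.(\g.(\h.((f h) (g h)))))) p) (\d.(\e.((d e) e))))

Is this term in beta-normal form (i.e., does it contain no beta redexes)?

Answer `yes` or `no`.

Answer: no

Derivation:
Term: ((((((\d.(\e.((d e) e))) s) (\d.(\e.((d e) e)))) (\f.(\g.(\h.((f h) (g h)))))) p) (\d.(\e.((d e) e))))
Found 1 beta redex(es).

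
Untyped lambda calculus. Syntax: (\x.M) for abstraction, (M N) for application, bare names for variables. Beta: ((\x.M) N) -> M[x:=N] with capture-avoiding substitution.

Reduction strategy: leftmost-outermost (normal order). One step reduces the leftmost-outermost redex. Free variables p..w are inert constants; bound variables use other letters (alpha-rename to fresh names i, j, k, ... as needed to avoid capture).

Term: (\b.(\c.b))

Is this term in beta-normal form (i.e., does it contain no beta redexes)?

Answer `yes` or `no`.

Answer: yes

Derivation:
Term: (\b.(\c.b))
No beta redexes found.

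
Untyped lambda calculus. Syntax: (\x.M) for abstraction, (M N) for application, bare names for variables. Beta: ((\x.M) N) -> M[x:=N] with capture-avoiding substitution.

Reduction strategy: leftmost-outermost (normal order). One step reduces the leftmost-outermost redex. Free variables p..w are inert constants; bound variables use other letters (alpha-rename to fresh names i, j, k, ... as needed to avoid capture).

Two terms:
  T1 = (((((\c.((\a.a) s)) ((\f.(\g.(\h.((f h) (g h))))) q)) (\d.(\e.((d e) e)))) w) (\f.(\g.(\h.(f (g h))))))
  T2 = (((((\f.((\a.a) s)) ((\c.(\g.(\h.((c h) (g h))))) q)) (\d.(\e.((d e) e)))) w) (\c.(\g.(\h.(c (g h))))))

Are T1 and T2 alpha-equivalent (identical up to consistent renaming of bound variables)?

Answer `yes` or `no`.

Term 1: (((((\c.((\a.a) s)) ((\f.(\g.(\h.((f h) (g h))))) q)) (\d.(\e.((d e) e)))) w) (\f.(\g.(\h.(f (g h))))))
Term 2: (((((\f.((\a.a) s)) ((\c.(\g.(\h.((c h) (g h))))) q)) (\d.(\e.((d e) e)))) w) (\c.(\g.(\h.(c (g h))))))
Alpha-equivalence: compare structure up to binder renaming.
Result: True

Answer: yes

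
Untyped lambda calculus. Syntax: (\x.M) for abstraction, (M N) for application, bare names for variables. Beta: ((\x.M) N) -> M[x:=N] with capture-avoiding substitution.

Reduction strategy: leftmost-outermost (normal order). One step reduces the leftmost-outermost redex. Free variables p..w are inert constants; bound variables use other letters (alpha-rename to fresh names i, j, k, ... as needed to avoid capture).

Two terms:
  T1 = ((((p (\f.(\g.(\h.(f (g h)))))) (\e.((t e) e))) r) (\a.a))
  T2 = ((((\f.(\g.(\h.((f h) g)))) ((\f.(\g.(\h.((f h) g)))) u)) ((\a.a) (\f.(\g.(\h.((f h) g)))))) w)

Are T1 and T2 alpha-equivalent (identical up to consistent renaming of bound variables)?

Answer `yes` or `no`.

Term 1: ((((p (\f.(\g.(\h.(f (g h)))))) (\e.((t e) e))) r) (\a.a))
Term 2: ((((\f.(\g.(\h.((f h) g)))) ((\f.(\g.(\h.((f h) g)))) u)) ((\a.a) (\f.(\g.(\h.((f h) g)))))) w)
Alpha-equivalence: compare structure up to binder renaming.
Result: False

Answer: no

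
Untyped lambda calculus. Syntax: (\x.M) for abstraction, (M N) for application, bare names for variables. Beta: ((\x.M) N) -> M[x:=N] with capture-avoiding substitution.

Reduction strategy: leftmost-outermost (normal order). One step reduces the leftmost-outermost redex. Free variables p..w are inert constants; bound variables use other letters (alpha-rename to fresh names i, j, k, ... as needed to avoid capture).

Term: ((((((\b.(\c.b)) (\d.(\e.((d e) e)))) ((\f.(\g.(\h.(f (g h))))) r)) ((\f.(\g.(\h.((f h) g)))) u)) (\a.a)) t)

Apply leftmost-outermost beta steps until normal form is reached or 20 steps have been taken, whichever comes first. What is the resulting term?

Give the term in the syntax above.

Answer: (((u (\a.a)) (\a.a)) t)

Derivation:
Step 0: ((((((\b.(\c.b)) (\d.(\e.((d e) e)))) ((\f.(\g.(\h.(f (g h))))) r)) ((\f.(\g.(\h.((f h) g)))) u)) (\a.a)) t)
Step 1: (((((\c.(\d.(\e.((d e) e)))) ((\f.(\g.(\h.(f (g h))))) r)) ((\f.(\g.(\h.((f h) g)))) u)) (\a.a)) t)
Step 2: ((((\d.(\e.((d e) e))) ((\f.(\g.(\h.((f h) g)))) u)) (\a.a)) t)
Step 3: (((\e.((((\f.(\g.(\h.((f h) g)))) u) e) e)) (\a.a)) t)
Step 4: (((((\f.(\g.(\h.((f h) g)))) u) (\a.a)) (\a.a)) t)
Step 5: ((((\g.(\h.((u h) g))) (\a.a)) (\a.a)) t)
Step 6: (((\h.((u h) (\a.a))) (\a.a)) t)
Step 7: (((u (\a.a)) (\a.a)) t)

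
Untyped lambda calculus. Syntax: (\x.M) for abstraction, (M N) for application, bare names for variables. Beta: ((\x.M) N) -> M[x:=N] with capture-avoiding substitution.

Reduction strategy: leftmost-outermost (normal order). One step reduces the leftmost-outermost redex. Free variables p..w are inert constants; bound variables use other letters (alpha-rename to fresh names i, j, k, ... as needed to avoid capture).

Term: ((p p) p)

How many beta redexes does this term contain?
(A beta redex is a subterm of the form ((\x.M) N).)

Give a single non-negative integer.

Answer: 0

Derivation:
Term: ((p p) p)
  (no redexes)
Total redexes: 0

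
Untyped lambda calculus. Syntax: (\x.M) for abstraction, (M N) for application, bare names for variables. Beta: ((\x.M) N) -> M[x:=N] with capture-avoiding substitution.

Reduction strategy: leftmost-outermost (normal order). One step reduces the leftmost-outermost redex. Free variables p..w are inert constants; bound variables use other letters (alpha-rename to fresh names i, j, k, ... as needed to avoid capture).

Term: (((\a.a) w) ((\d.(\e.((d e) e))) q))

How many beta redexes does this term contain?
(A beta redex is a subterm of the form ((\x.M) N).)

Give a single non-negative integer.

Term: (((\a.a) w) ((\d.(\e.((d e) e))) q))
  Redex: ((\a.a) w)
  Redex: ((\d.(\e.((d e) e))) q)
Total redexes: 2

Answer: 2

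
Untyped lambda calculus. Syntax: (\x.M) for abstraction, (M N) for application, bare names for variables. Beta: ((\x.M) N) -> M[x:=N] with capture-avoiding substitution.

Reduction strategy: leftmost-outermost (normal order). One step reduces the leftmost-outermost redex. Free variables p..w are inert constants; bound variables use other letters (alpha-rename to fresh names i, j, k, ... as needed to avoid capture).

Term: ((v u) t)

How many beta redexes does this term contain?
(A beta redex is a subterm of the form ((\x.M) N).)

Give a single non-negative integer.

Term: ((v u) t)
  (no redexes)
Total redexes: 0

Answer: 0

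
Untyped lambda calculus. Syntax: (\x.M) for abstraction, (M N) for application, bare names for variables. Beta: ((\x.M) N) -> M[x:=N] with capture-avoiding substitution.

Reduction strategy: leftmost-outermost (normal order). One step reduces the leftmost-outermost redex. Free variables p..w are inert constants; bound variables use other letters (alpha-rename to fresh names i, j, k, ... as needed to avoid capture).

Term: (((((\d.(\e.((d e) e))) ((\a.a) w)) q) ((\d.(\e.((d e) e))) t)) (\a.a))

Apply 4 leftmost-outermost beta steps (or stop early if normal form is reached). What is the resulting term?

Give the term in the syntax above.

Step 0: (((((\d.(\e.((d e) e))) ((\a.a) w)) q) ((\d.(\e.((d e) e))) t)) (\a.a))
Step 1: ((((\e.((((\a.a) w) e) e)) q) ((\d.(\e.((d e) e))) t)) (\a.a))
Step 2: ((((((\a.a) w) q) q) ((\d.(\e.((d e) e))) t)) (\a.a))
Step 3: ((((w q) q) ((\d.(\e.((d e) e))) t)) (\a.a))
Step 4: ((((w q) q) (\e.((t e) e))) (\a.a))

Answer: ((((w q) q) (\e.((t e) e))) (\a.a))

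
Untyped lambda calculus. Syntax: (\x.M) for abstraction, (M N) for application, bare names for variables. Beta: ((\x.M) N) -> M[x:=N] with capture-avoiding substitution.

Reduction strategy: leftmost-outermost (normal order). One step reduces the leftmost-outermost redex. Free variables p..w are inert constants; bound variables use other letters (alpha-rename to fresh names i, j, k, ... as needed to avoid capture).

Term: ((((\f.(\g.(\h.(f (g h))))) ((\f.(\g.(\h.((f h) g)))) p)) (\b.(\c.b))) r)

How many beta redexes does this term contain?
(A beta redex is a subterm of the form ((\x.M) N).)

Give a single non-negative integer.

Term: ((((\f.(\g.(\h.(f (g h))))) ((\f.(\g.(\h.((f h) g)))) p)) (\b.(\c.b))) r)
  Redex: ((\f.(\g.(\h.(f (g h))))) ((\f.(\g.(\h.((f h) g)))) p))
  Redex: ((\f.(\g.(\h.((f h) g)))) p)
Total redexes: 2

Answer: 2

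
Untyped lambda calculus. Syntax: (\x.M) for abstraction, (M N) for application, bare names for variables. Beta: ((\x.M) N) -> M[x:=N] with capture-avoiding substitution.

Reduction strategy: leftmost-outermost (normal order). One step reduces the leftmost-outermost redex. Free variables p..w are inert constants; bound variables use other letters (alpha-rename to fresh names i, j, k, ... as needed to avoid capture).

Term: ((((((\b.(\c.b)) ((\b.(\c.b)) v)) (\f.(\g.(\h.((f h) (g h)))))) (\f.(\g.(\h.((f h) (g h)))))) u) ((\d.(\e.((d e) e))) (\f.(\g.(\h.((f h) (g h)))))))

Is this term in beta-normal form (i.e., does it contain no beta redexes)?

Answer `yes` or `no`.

Answer: no

Derivation:
Term: ((((((\b.(\c.b)) ((\b.(\c.b)) v)) (\f.(\g.(\h.((f h) (g h)))))) (\f.(\g.(\h.((f h) (g h)))))) u) ((\d.(\e.((d e) e))) (\f.(\g.(\h.((f h) (g h)))))))
Found 3 beta redex(es).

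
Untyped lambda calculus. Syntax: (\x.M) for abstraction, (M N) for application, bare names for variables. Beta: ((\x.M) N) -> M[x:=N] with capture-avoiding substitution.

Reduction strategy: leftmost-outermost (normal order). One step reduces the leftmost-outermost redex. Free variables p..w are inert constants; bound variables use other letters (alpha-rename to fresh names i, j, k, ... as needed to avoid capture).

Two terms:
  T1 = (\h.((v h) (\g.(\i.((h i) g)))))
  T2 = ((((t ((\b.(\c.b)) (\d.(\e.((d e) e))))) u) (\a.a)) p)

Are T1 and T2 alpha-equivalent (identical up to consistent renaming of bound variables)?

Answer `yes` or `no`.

Answer: no

Derivation:
Term 1: (\h.((v h) (\g.(\i.((h i) g)))))
Term 2: ((((t ((\b.(\c.b)) (\d.(\e.((d e) e))))) u) (\a.a)) p)
Alpha-equivalence: compare structure up to binder renaming.
Result: False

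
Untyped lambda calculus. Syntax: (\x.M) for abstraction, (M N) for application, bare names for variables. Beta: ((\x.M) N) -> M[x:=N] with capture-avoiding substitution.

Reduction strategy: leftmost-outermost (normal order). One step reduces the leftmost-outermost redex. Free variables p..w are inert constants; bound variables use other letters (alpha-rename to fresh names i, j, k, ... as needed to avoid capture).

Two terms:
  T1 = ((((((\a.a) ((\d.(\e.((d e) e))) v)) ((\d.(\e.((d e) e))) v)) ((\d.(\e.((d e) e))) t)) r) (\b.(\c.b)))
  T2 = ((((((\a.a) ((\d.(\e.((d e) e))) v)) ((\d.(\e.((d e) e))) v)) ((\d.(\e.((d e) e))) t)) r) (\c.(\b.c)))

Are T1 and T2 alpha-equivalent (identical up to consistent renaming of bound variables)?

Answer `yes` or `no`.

Term 1: ((((((\a.a) ((\d.(\e.((d e) e))) v)) ((\d.(\e.((d e) e))) v)) ((\d.(\e.((d e) e))) t)) r) (\b.(\c.b)))
Term 2: ((((((\a.a) ((\d.(\e.((d e) e))) v)) ((\d.(\e.((d e) e))) v)) ((\d.(\e.((d e) e))) t)) r) (\c.(\b.c)))
Alpha-equivalence: compare structure up to binder renaming.
Result: True

Answer: yes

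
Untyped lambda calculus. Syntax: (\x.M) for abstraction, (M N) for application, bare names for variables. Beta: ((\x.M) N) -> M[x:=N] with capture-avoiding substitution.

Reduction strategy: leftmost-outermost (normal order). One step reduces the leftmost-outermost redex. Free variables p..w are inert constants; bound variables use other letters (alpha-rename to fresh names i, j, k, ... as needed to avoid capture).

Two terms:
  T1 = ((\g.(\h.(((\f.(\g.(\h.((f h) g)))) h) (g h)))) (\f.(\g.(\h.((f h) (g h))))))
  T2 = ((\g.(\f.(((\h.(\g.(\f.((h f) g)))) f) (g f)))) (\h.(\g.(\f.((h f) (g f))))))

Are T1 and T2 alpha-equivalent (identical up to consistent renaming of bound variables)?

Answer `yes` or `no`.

Answer: yes

Derivation:
Term 1: ((\g.(\h.(((\f.(\g.(\h.((f h) g)))) h) (g h)))) (\f.(\g.(\h.((f h) (g h))))))
Term 2: ((\g.(\f.(((\h.(\g.(\f.((h f) g)))) f) (g f)))) (\h.(\g.(\f.((h f) (g f))))))
Alpha-equivalence: compare structure up to binder renaming.
Result: True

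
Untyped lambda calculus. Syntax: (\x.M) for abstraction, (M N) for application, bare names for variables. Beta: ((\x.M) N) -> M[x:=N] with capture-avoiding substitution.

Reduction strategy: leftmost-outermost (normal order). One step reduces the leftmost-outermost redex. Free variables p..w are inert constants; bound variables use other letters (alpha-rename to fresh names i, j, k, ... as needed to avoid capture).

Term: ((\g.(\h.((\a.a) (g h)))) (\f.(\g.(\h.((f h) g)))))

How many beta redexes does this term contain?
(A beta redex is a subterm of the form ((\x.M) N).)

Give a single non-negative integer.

Answer: 2

Derivation:
Term: ((\g.(\h.((\a.a) (g h)))) (\f.(\g.(\h.((f h) g)))))
  Redex: ((\g.(\h.((\a.a) (g h)))) (\f.(\g.(\h.((f h) g)))))
  Redex: ((\a.a) (g h))
Total redexes: 2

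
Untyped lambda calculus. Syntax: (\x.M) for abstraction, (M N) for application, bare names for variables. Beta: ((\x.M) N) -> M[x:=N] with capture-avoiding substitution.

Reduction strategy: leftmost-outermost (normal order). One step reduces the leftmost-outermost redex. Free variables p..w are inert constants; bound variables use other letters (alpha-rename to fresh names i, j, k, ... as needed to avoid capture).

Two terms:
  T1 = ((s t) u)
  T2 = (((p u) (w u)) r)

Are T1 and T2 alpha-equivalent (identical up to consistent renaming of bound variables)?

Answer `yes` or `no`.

Answer: no

Derivation:
Term 1: ((s t) u)
Term 2: (((p u) (w u)) r)
Alpha-equivalence: compare structure up to binder renaming.
Result: False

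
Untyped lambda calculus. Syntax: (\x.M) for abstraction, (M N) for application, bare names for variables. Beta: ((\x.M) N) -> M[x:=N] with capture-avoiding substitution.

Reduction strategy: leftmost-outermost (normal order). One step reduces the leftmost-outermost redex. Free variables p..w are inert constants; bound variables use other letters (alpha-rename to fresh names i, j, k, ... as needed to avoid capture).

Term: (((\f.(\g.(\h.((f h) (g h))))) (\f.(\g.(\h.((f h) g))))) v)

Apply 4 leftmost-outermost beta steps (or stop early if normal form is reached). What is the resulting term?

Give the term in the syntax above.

Step 0: (((\f.(\g.(\h.((f h) (g h))))) (\f.(\g.(\h.((f h) g))))) v)
Step 1: ((\g.(\h.(((\f.(\g.(\h.((f h) g)))) h) (g h)))) v)
Step 2: (\h.(((\f.(\g.(\h.((f h) g)))) h) (v h)))
Step 3: (\h.((\g.(\i.((h i) g))) (v h)))
Step 4: (\h.(\i.((h i) (v h))))

Answer: (\h.(\i.((h i) (v h))))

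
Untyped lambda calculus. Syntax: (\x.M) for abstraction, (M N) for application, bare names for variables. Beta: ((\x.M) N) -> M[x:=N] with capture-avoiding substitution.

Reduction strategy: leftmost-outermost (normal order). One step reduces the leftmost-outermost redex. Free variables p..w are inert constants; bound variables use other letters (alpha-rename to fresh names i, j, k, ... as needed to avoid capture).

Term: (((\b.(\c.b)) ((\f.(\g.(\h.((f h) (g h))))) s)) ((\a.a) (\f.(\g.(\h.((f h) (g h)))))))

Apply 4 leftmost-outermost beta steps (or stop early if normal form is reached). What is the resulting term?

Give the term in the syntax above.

Step 0: (((\b.(\c.b)) ((\f.(\g.(\h.((f h) (g h))))) s)) ((\a.a) (\f.(\g.(\h.((f h) (g h)))))))
Step 1: ((\c.((\f.(\g.(\h.((f h) (g h))))) s)) ((\a.a) (\f.(\g.(\h.((f h) (g h)))))))
Step 2: ((\f.(\g.(\h.((f h) (g h))))) s)
Step 3: (\g.(\h.((s h) (g h))))
Step 4: (normal form reached)

Answer: (\g.(\h.((s h) (g h))))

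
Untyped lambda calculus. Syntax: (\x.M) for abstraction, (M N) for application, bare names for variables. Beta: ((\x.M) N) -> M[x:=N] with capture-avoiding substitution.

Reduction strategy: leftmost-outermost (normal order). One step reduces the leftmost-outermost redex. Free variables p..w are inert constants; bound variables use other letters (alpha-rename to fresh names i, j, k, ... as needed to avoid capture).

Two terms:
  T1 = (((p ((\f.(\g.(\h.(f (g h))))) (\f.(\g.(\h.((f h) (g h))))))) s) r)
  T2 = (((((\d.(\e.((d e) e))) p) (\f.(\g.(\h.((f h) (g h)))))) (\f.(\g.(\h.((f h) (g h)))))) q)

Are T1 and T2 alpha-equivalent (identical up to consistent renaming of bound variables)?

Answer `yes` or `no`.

Answer: no

Derivation:
Term 1: (((p ((\f.(\g.(\h.(f (g h))))) (\f.(\g.(\h.((f h) (g h))))))) s) r)
Term 2: (((((\d.(\e.((d e) e))) p) (\f.(\g.(\h.((f h) (g h)))))) (\f.(\g.(\h.((f h) (g h)))))) q)
Alpha-equivalence: compare structure up to binder renaming.
Result: False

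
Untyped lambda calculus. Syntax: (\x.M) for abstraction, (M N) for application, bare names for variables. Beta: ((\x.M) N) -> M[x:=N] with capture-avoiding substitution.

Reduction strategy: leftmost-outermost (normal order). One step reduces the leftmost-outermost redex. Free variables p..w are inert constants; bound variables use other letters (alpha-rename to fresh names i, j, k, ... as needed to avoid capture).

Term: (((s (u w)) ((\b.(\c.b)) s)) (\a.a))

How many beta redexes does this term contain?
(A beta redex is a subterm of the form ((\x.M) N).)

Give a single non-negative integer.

Answer: 1

Derivation:
Term: (((s (u w)) ((\b.(\c.b)) s)) (\a.a))
  Redex: ((\b.(\c.b)) s)
Total redexes: 1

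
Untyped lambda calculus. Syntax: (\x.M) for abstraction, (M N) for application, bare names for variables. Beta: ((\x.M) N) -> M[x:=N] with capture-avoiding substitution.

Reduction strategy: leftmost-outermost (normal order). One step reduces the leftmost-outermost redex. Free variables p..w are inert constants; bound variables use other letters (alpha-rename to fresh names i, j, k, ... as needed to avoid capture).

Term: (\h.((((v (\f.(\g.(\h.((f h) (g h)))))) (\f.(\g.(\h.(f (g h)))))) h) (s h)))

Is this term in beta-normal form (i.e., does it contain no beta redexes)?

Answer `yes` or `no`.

Term: (\h.((((v (\f.(\g.(\h.((f h) (g h)))))) (\f.(\g.(\h.(f (g h)))))) h) (s h)))
No beta redexes found.

Answer: yes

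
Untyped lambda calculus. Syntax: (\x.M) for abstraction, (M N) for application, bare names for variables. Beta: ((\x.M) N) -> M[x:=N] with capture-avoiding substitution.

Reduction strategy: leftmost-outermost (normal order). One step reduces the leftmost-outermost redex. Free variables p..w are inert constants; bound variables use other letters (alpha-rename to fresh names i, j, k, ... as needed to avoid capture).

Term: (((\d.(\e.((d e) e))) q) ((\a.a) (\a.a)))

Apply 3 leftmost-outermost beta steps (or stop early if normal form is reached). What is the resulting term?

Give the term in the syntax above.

Answer: ((q (\a.a)) ((\a.a) (\a.a)))

Derivation:
Step 0: (((\d.(\e.((d e) e))) q) ((\a.a) (\a.a)))
Step 1: ((\e.((q e) e)) ((\a.a) (\a.a)))
Step 2: ((q ((\a.a) (\a.a))) ((\a.a) (\a.a)))
Step 3: ((q (\a.a)) ((\a.a) (\a.a)))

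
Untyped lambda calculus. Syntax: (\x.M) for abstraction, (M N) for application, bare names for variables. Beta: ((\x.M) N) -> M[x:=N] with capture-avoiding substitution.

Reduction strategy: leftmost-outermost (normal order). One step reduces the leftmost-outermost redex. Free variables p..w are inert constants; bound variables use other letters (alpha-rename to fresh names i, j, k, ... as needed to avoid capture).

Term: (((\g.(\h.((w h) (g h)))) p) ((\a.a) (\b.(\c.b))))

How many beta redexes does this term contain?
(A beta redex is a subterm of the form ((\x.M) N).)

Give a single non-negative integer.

Answer: 2

Derivation:
Term: (((\g.(\h.((w h) (g h)))) p) ((\a.a) (\b.(\c.b))))
  Redex: ((\g.(\h.((w h) (g h)))) p)
  Redex: ((\a.a) (\b.(\c.b)))
Total redexes: 2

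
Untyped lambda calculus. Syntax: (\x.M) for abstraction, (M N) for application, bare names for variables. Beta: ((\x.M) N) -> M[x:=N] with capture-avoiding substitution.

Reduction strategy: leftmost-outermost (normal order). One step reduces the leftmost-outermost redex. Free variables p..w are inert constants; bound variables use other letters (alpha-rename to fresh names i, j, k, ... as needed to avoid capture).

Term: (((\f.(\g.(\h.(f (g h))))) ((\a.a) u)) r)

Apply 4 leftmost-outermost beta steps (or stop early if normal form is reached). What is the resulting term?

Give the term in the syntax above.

Step 0: (((\f.(\g.(\h.(f (g h))))) ((\a.a) u)) r)
Step 1: ((\g.(\h.(((\a.a) u) (g h)))) r)
Step 2: (\h.(((\a.a) u) (r h)))
Step 3: (\h.(u (r h)))
Step 4: (normal form reached)

Answer: (\h.(u (r h)))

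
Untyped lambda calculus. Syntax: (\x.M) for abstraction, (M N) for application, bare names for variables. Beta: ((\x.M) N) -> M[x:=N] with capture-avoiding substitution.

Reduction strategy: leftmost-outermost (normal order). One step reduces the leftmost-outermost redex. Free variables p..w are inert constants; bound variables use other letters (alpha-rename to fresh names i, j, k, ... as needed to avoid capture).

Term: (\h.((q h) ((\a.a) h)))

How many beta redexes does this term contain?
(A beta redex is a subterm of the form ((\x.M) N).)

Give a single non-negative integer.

Answer: 1

Derivation:
Term: (\h.((q h) ((\a.a) h)))
  Redex: ((\a.a) h)
Total redexes: 1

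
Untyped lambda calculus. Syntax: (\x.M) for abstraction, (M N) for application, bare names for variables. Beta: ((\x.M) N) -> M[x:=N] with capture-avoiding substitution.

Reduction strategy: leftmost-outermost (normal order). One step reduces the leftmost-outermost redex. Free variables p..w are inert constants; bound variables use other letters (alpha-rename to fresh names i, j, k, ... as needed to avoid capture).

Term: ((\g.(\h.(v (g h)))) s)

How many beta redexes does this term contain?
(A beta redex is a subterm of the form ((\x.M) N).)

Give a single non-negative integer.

Term: ((\g.(\h.(v (g h)))) s)
  Redex: ((\g.(\h.(v (g h)))) s)
Total redexes: 1

Answer: 1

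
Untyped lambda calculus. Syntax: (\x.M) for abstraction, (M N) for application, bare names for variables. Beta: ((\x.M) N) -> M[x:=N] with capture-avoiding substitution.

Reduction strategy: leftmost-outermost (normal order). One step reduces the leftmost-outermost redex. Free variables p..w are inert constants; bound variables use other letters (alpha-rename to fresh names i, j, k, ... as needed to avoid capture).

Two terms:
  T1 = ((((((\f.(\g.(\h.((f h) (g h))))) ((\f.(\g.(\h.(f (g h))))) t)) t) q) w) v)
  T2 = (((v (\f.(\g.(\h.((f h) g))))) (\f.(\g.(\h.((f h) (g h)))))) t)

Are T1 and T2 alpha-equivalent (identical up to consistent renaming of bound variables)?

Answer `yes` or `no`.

Answer: no

Derivation:
Term 1: ((((((\f.(\g.(\h.((f h) (g h))))) ((\f.(\g.(\h.(f (g h))))) t)) t) q) w) v)
Term 2: (((v (\f.(\g.(\h.((f h) g))))) (\f.(\g.(\h.((f h) (g h)))))) t)
Alpha-equivalence: compare structure up to binder renaming.
Result: False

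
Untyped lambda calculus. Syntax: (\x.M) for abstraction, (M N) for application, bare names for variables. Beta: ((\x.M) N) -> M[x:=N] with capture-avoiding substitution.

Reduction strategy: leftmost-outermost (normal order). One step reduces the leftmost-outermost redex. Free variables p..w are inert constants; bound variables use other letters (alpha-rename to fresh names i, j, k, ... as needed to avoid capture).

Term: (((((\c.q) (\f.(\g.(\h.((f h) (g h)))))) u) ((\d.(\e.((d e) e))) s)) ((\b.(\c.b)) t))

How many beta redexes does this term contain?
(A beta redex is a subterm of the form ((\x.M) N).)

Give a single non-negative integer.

Term: (((((\c.q) (\f.(\g.(\h.((f h) (g h)))))) u) ((\d.(\e.((d e) e))) s)) ((\b.(\c.b)) t))
  Redex: ((\c.q) (\f.(\g.(\h.((f h) (g h))))))
  Redex: ((\d.(\e.((d e) e))) s)
  Redex: ((\b.(\c.b)) t)
Total redexes: 3

Answer: 3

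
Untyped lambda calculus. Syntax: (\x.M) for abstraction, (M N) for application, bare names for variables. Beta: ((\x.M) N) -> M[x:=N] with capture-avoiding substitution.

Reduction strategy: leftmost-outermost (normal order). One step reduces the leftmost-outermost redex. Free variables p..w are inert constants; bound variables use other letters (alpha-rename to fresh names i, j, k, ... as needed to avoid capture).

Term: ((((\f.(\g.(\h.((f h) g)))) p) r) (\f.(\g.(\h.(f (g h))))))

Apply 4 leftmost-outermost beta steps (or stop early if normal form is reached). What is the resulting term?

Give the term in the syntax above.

Step 0: ((((\f.(\g.(\h.((f h) g)))) p) r) (\f.(\g.(\h.(f (g h))))))
Step 1: (((\g.(\h.((p h) g))) r) (\f.(\g.(\h.(f (g h))))))
Step 2: ((\h.((p h) r)) (\f.(\g.(\h.(f (g h))))))
Step 3: ((p (\f.(\g.(\h.(f (g h)))))) r)
Step 4: (normal form reached)

Answer: ((p (\f.(\g.(\h.(f (g h)))))) r)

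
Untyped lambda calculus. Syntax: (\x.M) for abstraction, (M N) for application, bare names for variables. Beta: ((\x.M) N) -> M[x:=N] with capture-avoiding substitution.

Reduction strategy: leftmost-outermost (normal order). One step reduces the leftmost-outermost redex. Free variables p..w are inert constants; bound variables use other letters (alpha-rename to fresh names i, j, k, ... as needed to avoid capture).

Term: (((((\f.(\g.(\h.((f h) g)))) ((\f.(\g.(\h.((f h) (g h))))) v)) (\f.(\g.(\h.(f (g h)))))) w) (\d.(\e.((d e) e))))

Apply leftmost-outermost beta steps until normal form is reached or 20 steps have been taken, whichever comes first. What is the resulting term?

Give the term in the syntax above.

Step 0: (((((\f.(\g.(\h.((f h) g)))) ((\f.(\g.(\h.((f h) (g h))))) v)) (\f.(\g.(\h.(f (g h)))))) w) (\d.(\e.((d e) e))))
Step 1: ((((\g.(\h.((((\f.(\g.(\h.((f h) (g h))))) v) h) g))) (\f.(\g.(\h.(f (g h)))))) w) (\d.(\e.((d e) e))))
Step 2: (((\h.((((\f.(\g.(\h.((f h) (g h))))) v) h) (\f.(\g.(\h.(f (g h))))))) w) (\d.(\e.((d e) e))))
Step 3: (((((\f.(\g.(\h.((f h) (g h))))) v) w) (\f.(\g.(\h.(f (g h)))))) (\d.(\e.((d e) e))))
Step 4: ((((\g.(\h.((v h) (g h)))) w) (\f.(\g.(\h.(f (g h)))))) (\d.(\e.((d e) e))))
Step 5: (((\h.((v h) (w h))) (\f.(\g.(\h.(f (g h)))))) (\d.(\e.((d e) e))))
Step 6: (((v (\f.(\g.(\h.(f (g h)))))) (w (\f.(\g.(\h.(f (g h))))))) (\d.(\e.((d e) e))))

Answer: (((v (\f.(\g.(\h.(f (g h)))))) (w (\f.(\g.(\h.(f (g h))))))) (\d.(\e.((d e) e))))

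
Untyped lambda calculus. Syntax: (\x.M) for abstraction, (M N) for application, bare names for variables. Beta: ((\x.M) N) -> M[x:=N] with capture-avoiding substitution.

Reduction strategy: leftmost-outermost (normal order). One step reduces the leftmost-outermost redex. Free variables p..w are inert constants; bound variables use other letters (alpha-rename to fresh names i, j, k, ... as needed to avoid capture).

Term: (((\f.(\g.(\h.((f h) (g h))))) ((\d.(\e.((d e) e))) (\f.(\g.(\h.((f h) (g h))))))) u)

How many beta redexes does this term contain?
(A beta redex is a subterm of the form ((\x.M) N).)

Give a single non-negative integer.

Answer: 2

Derivation:
Term: (((\f.(\g.(\h.((f h) (g h))))) ((\d.(\e.((d e) e))) (\f.(\g.(\h.((f h) (g h))))))) u)
  Redex: ((\f.(\g.(\h.((f h) (g h))))) ((\d.(\e.((d e) e))) (\f.(\g.(\h.((f h) (g h)))))))
  Redex: ((\d.(\e.((d e) e))) (\f.(\g.(\h.((f h) (g h))))))
Total redexes: 2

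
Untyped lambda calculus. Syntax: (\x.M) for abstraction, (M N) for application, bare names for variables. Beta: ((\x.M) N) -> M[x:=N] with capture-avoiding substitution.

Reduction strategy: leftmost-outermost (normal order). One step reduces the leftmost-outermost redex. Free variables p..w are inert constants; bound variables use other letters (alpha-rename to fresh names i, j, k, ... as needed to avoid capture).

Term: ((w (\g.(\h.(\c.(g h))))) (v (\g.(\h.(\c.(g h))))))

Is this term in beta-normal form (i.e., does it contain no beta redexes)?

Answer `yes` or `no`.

Term: ((w (\g.(\h.(\c.(g h))))) (v (\g.(\h.(\c.(g h))))))
No beta redexes found.

Answer: yes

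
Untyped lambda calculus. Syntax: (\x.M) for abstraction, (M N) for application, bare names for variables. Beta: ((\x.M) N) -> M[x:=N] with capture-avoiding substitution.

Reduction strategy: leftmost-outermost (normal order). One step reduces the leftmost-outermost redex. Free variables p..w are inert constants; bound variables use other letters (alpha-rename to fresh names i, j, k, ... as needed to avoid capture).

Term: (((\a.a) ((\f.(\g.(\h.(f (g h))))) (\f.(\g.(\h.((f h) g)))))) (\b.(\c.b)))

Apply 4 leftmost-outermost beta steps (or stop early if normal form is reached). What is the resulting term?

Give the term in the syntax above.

Answer: (\h.(\g.(\i.((((\b.(\c.b)) h) i) g))))

Derivation:
Step 0: (((\a.a) ((\f.(\g.(\h.(f (g h))))) (\f.(\g.(\h.((f h) g)))))) (\b.(\c.b)))
Step 1: (((\f.(\g.(\h.(f (g h))))) (\f.(\g.(\h.((f h) g))))) (\b.(\c.b)))
Step 2: ((\g.(\h.((\f.(\g.(\h.((f h) g)))) (g h)))) (\b.(\c.b)))
Step 3: (\h.((\f.(\g.(\h.((f h) g)))) ((\b.(\c.b)) h)))
Step 4: (\h.(\g.(\i.((((\b.(\c.b)) h) i) g))))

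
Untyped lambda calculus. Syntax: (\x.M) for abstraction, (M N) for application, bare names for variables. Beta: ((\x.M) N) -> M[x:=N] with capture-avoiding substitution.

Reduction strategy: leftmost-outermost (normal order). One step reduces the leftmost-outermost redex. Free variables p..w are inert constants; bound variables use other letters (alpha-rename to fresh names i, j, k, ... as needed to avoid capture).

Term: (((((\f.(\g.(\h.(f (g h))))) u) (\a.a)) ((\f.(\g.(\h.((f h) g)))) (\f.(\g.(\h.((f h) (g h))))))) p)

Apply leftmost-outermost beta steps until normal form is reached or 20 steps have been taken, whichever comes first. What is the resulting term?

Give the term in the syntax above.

Answer: ((u (\g.(\h.(\i.((h i) (g i)))))) p)

Derivation:
Step 0: (((((\f.(\g.(\h.(f (g h))))) u) (\a.a)) ((\f.(\g.(\h.((f h) g)))) (\f.(\g.(\h.((f h) (g h))))))) p)
Step 1: ((((\g.(\h.(u (g h)))) (\a.a)) ((\f.(\g.(\h.((f h) g)))) (\f.(\g.(\h.((f h) (g h))))))) p)
Step 2: (((\h.(u ((\a.a) h))) ((\f.(\g.(\h.((f h) g)))) (\f.(\g.(\h.((f h) (g h))))))) p)
Step 3: ((u ((\a.a) ((\f.(\g.(\h.((f h) g)))) (\f.(\g.(\h.((f h) (g h)))))))) p)
Step 4: ((u ((\f.(\g.(\h.((f h) g)))) (\f.(\g.(\h.((f h) (g h))))))) p)
Step 5: ((u (\g.(\h.(((\f.(\g.(\h.((f h) (g h))))) h) g)))) p)
Step 6: ((u (\g.(\h.((\g.(\i.((h i) (g i)))) g)))) p)
Step 7: ((u (\g.(\h.(\i.((h i) (g i)))))) p)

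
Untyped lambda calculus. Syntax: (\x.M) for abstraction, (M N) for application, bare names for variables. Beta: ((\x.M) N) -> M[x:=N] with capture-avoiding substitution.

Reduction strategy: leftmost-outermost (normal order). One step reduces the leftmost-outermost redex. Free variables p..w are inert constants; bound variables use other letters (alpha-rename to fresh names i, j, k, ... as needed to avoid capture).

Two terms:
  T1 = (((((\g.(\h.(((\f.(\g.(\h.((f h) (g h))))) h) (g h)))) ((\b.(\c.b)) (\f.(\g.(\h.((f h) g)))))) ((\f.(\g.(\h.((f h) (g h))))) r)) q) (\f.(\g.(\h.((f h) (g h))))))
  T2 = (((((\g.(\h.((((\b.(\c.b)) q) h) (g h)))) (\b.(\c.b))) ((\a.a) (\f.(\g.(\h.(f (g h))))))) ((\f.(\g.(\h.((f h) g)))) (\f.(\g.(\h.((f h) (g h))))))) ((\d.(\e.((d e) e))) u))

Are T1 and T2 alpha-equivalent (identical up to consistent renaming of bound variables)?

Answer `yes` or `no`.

Term 1: (((((\g.(\h.(((\f.(\g.(\h.((f h) (g h))))) h) (g h)))) ((\b.(\c.b)) (\f.(\g.(\h.((f h) g)))))) ((\f.(\g.(\h.((f h) (g h))))) r)) q) (\f.(\g.(\h.((f h) (g h))))))
Term 2: (((((\g.(\h.((((\b.(\c.b)) q) h) (g h)))) (\b.(\c.b))) ((\a.a) (\f.(\g.(\h.(f (g h))))))) ((\f.(\g.(\h.((f h) g)))) (\f.(\g.(\h.((f h) (g h))))))) ((\d.(\e.((d e) e))) u))
Alpha-equivalence: compare structure up to binder renaming.
Result: False

Answer: no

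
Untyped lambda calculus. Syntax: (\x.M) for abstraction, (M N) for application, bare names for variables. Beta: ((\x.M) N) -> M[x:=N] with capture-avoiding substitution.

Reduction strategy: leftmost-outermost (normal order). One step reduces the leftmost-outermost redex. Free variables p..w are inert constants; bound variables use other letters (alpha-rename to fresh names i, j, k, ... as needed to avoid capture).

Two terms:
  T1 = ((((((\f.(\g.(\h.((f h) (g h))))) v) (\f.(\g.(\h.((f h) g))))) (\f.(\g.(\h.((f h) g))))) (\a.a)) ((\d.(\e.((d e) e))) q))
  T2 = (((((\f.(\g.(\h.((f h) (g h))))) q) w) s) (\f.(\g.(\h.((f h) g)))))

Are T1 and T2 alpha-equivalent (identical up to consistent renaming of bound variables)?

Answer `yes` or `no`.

Answer: no

Derivation:
Term 1: ((((((\f.(\g.(\h.((f h) (g h))))) v) (\f.(\g.(\h.((f h) g))))) (\f.(\g.(\h.((f h) g))))) (\a.a)) ((\d.(\e.((d e) e))) q))
Term 2: (((((\f.(\g.(\h.((f h) (g h))))) q) w) s) (\f.(\g.(\h.((f h) g)))))
Alpha-equivalence: compare structure up to binder renaming.
Result: False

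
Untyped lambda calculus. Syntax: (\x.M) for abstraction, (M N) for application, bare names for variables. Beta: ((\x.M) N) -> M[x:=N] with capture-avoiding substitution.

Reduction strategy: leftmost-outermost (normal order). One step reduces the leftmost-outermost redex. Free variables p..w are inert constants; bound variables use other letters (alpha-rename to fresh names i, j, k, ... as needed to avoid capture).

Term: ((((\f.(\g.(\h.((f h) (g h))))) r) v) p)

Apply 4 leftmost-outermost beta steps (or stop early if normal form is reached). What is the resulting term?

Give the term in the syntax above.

Step 0: ((((\f.(\g.(\h.((f h) (g h))))) r) v) p)
Step 1: (((\g.(\h.((r h) (g h)))) v) p)
Step 2: ((\h.((r h) (v h))) p)
Step 3: ((r p) (v p))
Step 4: (normal form reached)

Answer: ((r p) (v p))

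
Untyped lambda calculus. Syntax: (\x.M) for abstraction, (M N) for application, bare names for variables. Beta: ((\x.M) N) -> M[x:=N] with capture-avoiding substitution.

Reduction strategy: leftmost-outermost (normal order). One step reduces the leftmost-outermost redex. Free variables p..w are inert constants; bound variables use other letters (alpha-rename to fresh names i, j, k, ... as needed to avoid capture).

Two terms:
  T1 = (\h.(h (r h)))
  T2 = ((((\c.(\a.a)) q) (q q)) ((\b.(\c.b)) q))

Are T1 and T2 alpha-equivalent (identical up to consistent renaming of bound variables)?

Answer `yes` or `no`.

Term 1: (\h.(h (r h)))
Term 2: ((((\c.(\a.a)) q) (q q)) ((\b.(\c.b)) q))
Alpha-equivalence: compare structure up to binder renaming.
Result: False

Answer: no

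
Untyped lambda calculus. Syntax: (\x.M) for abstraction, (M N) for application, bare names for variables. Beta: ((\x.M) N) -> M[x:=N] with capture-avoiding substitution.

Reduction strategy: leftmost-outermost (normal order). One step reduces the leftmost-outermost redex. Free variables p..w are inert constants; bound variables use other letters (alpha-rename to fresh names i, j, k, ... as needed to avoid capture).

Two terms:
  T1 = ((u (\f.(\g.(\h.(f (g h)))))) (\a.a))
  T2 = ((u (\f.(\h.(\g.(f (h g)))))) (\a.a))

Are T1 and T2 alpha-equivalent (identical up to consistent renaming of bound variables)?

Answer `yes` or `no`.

Term 1: ((u (\f.(\g.(\h.(f (g h)))))) (\a.a))
Term 2: ((u (\f.(\h.(\g.(f (h g)))))) (\a.a))
Alpha-equivalence: compare structure up to binder renaming.
Result: True

Answer: yes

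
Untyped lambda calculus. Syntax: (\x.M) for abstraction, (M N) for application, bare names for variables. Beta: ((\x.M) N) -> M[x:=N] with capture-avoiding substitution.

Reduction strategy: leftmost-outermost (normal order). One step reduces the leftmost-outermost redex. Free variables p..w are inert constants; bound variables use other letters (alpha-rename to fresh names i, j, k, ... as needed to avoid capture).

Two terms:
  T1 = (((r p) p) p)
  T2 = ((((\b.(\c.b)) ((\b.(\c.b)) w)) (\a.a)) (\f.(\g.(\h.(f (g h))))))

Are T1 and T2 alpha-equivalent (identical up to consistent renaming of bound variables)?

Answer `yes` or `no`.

Answer: no

Derivation:
Term 1: (((r p) p) p)
Term 2: ((((\b.(\c.b)) ((\b.(\c.b)) w)) (\a.a)) (\f.(\g.(\h.(f (g h))))))
Alpha-equivalence: compare structure up to binder renaming.
Result: False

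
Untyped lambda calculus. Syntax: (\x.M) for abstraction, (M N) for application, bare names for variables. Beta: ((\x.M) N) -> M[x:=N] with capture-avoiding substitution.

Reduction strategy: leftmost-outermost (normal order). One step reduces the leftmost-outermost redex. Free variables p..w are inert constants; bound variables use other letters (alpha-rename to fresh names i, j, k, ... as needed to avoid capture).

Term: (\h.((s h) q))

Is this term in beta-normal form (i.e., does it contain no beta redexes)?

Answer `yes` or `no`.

Answer: yes

Derivation:
Term: (\h.((s h) q))
No beta redexes found.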